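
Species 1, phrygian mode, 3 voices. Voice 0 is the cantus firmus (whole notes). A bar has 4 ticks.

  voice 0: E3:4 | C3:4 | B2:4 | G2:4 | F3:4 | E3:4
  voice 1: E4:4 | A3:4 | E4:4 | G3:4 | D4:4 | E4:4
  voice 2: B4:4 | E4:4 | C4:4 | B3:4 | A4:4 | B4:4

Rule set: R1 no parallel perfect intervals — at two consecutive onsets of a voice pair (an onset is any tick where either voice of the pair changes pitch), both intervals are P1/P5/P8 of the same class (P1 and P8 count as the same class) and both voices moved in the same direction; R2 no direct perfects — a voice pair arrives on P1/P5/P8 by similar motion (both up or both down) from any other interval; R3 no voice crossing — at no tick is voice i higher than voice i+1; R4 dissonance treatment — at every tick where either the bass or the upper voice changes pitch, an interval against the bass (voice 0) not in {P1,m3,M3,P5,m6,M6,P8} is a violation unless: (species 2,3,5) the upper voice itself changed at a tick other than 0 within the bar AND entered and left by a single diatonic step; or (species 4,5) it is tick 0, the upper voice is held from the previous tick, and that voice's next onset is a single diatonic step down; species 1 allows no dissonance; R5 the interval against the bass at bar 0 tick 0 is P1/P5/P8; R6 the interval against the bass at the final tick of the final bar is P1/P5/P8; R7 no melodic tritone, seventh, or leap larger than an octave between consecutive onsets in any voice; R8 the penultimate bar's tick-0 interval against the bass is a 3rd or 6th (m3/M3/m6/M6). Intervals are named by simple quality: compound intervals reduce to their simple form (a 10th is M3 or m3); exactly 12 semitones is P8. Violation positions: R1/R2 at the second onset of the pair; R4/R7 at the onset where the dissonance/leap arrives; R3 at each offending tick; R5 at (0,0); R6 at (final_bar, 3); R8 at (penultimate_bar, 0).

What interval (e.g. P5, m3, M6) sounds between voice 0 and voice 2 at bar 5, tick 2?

P5

voice 0=E3 voice 2=B4 -> P5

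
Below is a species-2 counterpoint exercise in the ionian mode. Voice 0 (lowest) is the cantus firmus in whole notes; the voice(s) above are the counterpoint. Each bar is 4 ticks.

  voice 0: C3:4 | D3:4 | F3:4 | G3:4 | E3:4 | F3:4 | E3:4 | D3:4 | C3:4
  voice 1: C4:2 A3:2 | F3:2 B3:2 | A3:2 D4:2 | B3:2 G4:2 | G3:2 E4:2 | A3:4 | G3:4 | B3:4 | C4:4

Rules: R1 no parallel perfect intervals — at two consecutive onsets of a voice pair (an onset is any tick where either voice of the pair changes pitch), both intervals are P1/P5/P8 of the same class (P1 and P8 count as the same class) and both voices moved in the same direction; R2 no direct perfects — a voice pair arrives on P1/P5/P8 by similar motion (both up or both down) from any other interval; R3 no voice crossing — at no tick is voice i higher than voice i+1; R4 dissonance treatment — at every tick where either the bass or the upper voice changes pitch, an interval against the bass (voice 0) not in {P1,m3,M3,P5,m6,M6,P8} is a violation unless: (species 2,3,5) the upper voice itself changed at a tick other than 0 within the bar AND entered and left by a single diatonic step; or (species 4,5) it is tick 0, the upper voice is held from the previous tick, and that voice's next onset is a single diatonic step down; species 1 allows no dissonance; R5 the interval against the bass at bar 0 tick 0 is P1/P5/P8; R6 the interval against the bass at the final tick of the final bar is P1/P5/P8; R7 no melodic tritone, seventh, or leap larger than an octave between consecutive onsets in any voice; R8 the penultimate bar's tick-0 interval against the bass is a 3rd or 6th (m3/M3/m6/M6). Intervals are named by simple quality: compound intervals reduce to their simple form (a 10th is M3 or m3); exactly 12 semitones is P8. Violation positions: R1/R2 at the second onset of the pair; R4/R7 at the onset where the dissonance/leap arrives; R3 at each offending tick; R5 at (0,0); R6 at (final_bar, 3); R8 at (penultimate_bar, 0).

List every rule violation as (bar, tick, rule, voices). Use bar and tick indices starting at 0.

(1, 2, R7, (1,))

bar 0: v0=C3 v1=C4 downbeat P8
bar 1: v0=D3 v1=F3 downbeat m3
bar 2: v0=F3 v1=A3 downbeat M3
bar 3: v0=G3 v1=B3 downbeat M3
bar 4: v0=E3 v1=G3 downbeat m3
bar 5: v0=F3 v1=A3 downbeat M3
bar 6: v0=E3 v1=G3 downbeat m3
bar 7: v0=D3 v1=B3 downbeat M6
bar 8: v0=C3 v1=C4 downbeat P8
  -> R7 @ bar 1 tick 2 v(1,): F3->B3 leap 6st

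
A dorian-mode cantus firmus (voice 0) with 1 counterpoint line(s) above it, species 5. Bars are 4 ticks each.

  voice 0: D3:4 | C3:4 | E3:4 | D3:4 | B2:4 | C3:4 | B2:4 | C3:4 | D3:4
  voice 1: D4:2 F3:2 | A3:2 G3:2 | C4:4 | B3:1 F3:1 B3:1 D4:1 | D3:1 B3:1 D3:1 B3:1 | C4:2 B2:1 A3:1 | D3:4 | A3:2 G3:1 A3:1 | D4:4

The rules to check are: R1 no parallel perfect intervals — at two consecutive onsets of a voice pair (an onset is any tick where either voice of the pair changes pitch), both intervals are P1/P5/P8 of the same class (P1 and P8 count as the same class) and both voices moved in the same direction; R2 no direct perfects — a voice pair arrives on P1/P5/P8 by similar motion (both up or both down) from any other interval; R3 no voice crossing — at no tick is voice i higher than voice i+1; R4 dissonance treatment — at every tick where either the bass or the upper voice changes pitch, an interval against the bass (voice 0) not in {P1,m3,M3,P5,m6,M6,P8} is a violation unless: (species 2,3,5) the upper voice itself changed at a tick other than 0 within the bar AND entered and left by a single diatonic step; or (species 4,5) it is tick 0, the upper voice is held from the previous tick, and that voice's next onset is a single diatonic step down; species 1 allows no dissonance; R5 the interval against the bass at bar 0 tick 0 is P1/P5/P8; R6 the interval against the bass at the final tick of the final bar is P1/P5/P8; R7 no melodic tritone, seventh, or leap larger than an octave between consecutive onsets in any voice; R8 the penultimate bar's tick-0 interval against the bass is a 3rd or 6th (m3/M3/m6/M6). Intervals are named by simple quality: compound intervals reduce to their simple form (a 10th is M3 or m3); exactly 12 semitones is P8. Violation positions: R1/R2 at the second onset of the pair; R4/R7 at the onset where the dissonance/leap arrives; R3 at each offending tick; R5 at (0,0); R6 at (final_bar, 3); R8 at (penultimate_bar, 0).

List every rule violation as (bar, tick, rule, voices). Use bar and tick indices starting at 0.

bar 0: v0=D3 v1=D4 downbeat P8
bar 1: v0=C3 v1=A3 downbeat M6
bar 2: v0=E3 v1=C4 downbeat m6
bar 3: v0=D3 v1=B3 downbeat M6
bar 4: v0=B2 v1=D3 downbeat m3
bar 5: v0=C3 v1=C4 downbeat P8
bar 6: v0=B2 v1=D3 downbeat m3
bar 7: v0=C3 v1=A3 downbeat M6
bar 8: v0=D3 v1=D4 downbeat P8
  -> R7 @ bar 3 tick 1 v(1,): B3->F3 leap 6st
  -> R7 @ bar 3 tick 2 v(1,): F3->B3 leap 6st
  -> R1 @ bar 5 tick 0 v(0, 1): B2/B3 P8 -> C3/C4 P8 similar
  -> R3 @ bar 5 tick 2 v(0, 1): C3 above B2
  -> R4 @ bar 5 tick 2 v(0, 1): C3/B2 m2 untreated
  -> R7 @ bar 5 tick 2 v(1,): C4->B2 leap 13st
  -> R7 @ bar 5 tick 3 v(1,): B2->A3 leap 10st
  -> R2 @ bar 8 tick 0 v(0, 1): C3/A3 M6 -> D3/D4 P8 similar

(3, 1, R7, (1,))
(3, 2, R7, (1,))
(5, 0, R1, (0, 1))
(5, 2, R3, (0, 1))
(5, 2, R4, (0, 1))
(5, 2, R7, (1,))
(5, 3, R7, (1,))
(8, 0, R2, (0, 1))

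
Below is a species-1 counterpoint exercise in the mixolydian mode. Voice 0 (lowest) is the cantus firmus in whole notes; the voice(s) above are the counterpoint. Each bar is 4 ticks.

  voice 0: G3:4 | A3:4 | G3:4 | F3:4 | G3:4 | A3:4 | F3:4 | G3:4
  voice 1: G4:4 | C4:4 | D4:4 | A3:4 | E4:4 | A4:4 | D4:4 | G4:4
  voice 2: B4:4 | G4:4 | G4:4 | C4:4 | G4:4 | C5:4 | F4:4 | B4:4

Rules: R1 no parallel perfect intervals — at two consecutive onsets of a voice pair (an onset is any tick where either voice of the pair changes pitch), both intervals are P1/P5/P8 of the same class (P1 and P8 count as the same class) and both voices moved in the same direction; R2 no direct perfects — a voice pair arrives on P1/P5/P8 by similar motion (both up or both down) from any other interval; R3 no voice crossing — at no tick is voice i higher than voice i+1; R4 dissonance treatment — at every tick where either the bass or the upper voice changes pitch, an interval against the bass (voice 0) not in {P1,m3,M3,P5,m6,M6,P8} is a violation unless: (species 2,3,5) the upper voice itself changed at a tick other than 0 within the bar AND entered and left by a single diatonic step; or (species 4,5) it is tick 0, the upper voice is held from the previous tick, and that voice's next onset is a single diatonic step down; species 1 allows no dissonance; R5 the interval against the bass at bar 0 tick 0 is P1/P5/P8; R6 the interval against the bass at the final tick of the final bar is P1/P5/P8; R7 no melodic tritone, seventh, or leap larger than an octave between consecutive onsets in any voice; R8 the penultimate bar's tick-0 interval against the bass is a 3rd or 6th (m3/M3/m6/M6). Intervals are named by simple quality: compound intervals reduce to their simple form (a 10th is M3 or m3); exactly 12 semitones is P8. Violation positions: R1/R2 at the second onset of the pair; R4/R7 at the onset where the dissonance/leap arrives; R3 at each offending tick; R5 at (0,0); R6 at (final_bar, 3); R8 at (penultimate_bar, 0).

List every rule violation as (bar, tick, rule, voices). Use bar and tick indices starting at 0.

(0, 0, R5, (0, 2))
(1, 0, R2, (1, 2))
(1, 0, R4, (0, 2))
(3, 0, R2, (0, 2))
(4, 0, R2, (0, 2))
(5, 0, R2, (0, 1))
(6, 0, R2, (0, 2))
(6, 0, R8, (0, 2))
(7, 0, R2, (0, 1))
(7, 0, R7, (2,))
(7, 3, R6, (0, 2))

bar 0: v0=G3 v1=G4 v2=B4 downbeat M3
bar 1: v0=A3 v1=C4 v2=G4 downbeat m7
bar 2: v0=G3 v1=D4 v2=G4 downbeat P8
bar 3: v0=F3 v1=A3 v2=C4 downbeat P5
bar 4: v0=G3 v1=E4 v2=G4 downbeat P8
bar 5: v0=A3 v1=A4 v2=C5 downbeat m3
bar 6: v0=F3 v1=D4 v2=F4 downbeat P8
bar 7: v0=G3 v1=G4 v2=B4 downbeat M3
  -> R5 @ bar 0 tick 0 v(0, 2): opens on M3
  -> R2 @ bar 1 tick 0 v(1, 2): G4/B4 M3 -> C4/G4 P5 similar
  -> R4 @ bar 1 tick 0 v(0, 2): A3/G4 m7 untreated
  -> R2 @ bar 3 tick 0 v(0, 2): G3/G4 P8 -> F3/C4 P5 similar
  -> R2 @ bar 4 tick 0 v(0, 2): F3/C4 P5 -> G3/G4 P8 similar
  -> R2 @ bar 5 tick 0 v(0, 1): G3/E4 M6 -> A3/A4 P8 similar
  -> R2 @ bar 6 tick 0 v(0, 2): A3/C5 m3 -> F3/F4 P8 similar
  -> R8 @ bar 6 tick 0 v(0, 2): penult P8 not 3rd/6th
  -> R2 @ bar 7 tick 0 v(0, 1): F3/D4 M6 -> G3/G4 P8 similar
  -> R7 @ bar 7 tick 0 v(2,): F4->B4 leap 6st
  -> R6 @ bar 7 tick 3 v(0, 2): closes on M3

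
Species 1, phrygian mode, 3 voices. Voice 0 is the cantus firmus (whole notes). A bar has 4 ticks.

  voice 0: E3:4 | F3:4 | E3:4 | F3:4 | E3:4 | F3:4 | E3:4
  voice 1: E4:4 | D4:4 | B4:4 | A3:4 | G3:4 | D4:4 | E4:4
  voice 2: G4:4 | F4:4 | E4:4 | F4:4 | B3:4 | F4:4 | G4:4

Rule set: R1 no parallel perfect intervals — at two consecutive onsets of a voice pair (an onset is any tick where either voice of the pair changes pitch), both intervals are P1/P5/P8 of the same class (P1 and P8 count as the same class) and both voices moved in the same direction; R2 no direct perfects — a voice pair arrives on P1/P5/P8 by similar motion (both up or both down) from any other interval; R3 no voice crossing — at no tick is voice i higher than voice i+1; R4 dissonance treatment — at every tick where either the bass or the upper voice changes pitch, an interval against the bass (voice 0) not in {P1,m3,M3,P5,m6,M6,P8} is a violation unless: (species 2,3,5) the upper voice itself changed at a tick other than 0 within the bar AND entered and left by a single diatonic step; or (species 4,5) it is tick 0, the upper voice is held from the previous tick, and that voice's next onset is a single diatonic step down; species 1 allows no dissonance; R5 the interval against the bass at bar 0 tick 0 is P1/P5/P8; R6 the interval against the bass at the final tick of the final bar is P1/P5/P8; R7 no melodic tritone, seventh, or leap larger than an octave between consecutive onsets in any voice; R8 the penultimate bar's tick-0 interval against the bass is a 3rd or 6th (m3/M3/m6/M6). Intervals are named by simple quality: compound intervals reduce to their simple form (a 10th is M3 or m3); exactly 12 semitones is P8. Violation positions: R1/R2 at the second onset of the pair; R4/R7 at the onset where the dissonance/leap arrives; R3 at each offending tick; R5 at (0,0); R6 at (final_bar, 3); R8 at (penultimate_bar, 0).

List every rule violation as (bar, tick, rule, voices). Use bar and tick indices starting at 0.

bar 0: v0=E3 v1=E4 v2=G4 downbeat m3
bar 1: v0=F3 v1=D4 v2=F4 downbeat P8
bar 2: v0=E3 v1=B4 v2=E4 downbeat P8
bar 3: v0=F3 v1=A3 v2=F4 downbeat P8
bar 4: v0=E3 v1=G3 v2=B3 downbeat P5
bar 5: v0=F3 v1=D4 v2=F4 downbeat P8
bar 6: v0=E3 v1=E4 v2=G4 downbeat m3
  -> R5 @ bar 0 tick 0 v(0, 2): opens on m3
  -> R1 @ bar 2 tick 0 v(0, 2): F3/F4 P8 -> E3/E4 P8 similar
  -> R3 @ bar 2 tick 0 v(1, 2): B4 above E4
  -> R3 @ bar 2 tick 1 v(1, 2): B4 above E4
  -> R3 @ bar 2 tick 2 v(1, 2): B4 above E4
  -> R3 @ bar 2 tick 3 v(1, 2): B4 above E4
  -> R1 @ bar 3 tick 0 v(0, 2): E3/E4 P8 -> F3/F4 P8 similar
  -> R7 @ bar 3 tick 0 v(1,): B4->A3 leap 14st
  -> R2 @ bar 4 tick 0 v(0, 2): F3/F4 P8 -> E3/B3 P5 similar
  -> R7 @ bar 4 tick 0 v(2,): F4->B3 leap 6st
  -> R2 @ bar 5 tick 0 v(0, 2): E3/B3 P5 -> F3/F4 P8 similar
  -> R7 @ bar 5 tick 0 v(2,): B3->F4 leap 6st
  -> R8 @ bar 5 tick 0 v(0, 2): penult P8 not 3rd/6th
  -> R6 @ bar 6 tick 3 v(0, 2): closes on m3

(0, 0, R5, (0, 2))
(2, 0, R1, (0, 2))
(2, 0, R3, (1, 2))
(2, 1, R3, (1, 2))
(2, 2, R3, (1, 2))
(2, 3, R3, (1, 2))
(3, 0, R1, (0, 2))
(3, 0, R7, (1,))
(4, 0, R2, (0, 2))
(4, 0, R7, (2,))
(5, 0, R2, (0, 2))
(5, 0, R7, (2,))
(5, 0, R8, (0, 2))
(6, 3, R6, (0, 2))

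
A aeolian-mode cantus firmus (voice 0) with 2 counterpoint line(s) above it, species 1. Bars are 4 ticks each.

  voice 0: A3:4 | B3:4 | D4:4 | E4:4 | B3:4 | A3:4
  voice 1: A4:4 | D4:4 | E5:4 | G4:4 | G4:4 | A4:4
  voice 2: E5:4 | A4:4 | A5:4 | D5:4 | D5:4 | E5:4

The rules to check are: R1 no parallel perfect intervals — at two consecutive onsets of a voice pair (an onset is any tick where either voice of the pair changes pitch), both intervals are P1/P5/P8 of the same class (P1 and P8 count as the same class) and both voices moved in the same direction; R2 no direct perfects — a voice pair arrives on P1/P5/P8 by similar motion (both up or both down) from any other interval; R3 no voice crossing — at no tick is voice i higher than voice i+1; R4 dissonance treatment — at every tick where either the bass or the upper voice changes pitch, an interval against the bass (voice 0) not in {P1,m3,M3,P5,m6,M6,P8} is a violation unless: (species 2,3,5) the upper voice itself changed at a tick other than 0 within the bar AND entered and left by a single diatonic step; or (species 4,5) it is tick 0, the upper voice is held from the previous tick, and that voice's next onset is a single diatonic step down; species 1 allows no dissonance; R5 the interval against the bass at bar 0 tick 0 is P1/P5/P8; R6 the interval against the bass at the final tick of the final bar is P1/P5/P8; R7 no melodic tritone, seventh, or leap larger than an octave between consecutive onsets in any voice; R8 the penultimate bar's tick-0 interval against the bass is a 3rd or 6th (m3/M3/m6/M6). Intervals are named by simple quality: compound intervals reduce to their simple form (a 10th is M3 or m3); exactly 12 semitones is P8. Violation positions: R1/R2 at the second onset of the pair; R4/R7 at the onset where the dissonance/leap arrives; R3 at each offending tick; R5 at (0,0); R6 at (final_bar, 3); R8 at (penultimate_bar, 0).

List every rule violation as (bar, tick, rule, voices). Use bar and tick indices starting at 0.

(1, 0, R1, (1, 2))
(1, 0, R4, (0, 2))
(2, 0, R2, (0, 2))
(2, 0, R4, (0, 1))
(2, 0, R7, (1,))
(3, 0, R2, (1, 2))
(3, 0, R4, (0, 2))
(5, 0, R1, (1, 2))

bar 0: v0=A3 v1=A4 v2=E5 downbeat P5
bar 1: v0=B3 v1=D4 v2=A4 downbeat m7
bar 2: v0=D4 v1=E5 v2=A5 downbeat P5
bar 3: v0=E4 v1=G4 v2=D5 downbeat m7
bar 4: v0=B3 v1=G4 v2=D5 downbeat m3
bar 5: v0=A3 v1=A4 v2=E5 downbeat P5
  -> R1 @ bar 1 tick 0 v(1, 2): A4/E5 P5 -> D4/A4 P5 similar
  -> R4 @ bar 1 tick 0 v(0, 2): B3/A4 m7 untreated
  -> R2 @ bar 2 tick 0 v(0, 2): B3/A4 m7 -> D4/A5 P5 similar
  -> R4 @ bar 2 tick 0 v(0, 1): D4/E5 M2 untreated
  -> R7 @ bar 2 tick 0 v(1,): D4->E5 leap 14st
  -> R2 @ bar 3 tick 0 v(1, 2): E5/A5 P4 -> G4/D5 P5 similar
  -> R4 @ bar 3 tick 0 v(0, 2): E4/D5 m7 untreated
  -> R1 @ bar 5 tick 0 v(1, 2): G4/D5 P5 -> A4/E5 P5 similar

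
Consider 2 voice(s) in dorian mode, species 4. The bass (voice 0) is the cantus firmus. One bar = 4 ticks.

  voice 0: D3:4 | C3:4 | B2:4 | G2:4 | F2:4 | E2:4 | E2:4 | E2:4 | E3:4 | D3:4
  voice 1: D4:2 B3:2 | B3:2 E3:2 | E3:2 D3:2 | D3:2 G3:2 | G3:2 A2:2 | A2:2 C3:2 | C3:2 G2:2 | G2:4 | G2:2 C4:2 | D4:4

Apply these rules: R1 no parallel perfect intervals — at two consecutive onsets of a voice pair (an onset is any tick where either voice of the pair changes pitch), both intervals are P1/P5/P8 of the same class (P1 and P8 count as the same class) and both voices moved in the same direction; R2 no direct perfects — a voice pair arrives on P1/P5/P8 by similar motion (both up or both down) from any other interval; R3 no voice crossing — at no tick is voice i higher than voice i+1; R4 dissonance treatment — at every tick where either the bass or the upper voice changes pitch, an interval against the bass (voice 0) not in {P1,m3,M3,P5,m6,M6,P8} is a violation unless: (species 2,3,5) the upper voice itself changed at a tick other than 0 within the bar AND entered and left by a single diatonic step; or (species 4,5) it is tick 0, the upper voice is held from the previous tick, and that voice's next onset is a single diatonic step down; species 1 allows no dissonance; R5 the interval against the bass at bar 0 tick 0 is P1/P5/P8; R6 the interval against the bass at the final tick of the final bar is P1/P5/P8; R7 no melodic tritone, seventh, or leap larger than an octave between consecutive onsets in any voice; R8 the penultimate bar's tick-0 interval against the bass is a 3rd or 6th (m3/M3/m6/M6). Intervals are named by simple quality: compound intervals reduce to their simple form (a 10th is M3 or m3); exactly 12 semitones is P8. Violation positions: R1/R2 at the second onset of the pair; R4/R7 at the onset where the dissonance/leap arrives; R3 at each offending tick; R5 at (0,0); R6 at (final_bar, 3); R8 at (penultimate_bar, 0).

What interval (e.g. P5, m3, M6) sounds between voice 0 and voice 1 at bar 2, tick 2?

m3

voice 0=B2 voice 1=D3 -> m3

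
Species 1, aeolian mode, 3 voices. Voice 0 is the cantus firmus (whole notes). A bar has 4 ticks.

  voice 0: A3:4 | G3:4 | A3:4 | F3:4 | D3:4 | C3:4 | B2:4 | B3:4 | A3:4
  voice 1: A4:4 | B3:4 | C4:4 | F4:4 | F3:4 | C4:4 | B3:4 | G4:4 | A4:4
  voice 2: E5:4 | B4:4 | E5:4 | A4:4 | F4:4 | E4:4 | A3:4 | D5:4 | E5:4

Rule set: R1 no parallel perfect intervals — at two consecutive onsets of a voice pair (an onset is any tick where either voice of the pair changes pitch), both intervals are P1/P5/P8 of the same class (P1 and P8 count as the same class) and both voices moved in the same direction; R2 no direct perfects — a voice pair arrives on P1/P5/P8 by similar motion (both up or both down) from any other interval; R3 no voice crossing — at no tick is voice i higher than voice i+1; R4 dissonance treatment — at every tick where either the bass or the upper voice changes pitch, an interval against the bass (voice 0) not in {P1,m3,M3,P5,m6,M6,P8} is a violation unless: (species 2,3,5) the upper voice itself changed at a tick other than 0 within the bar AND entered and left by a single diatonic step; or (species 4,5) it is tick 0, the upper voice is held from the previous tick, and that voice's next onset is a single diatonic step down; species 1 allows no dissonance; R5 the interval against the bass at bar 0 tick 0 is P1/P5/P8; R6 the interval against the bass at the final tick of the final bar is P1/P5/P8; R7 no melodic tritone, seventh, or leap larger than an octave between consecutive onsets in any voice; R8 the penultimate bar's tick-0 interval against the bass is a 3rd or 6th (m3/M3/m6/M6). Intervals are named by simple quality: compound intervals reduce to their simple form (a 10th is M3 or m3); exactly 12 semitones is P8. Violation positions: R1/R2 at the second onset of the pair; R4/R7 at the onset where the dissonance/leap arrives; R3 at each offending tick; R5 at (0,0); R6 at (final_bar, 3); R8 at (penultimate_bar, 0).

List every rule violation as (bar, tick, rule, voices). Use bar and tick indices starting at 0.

bar 0: v0=A3 v1=A4 v2=E5 downbeat P5
bar 1: v0=G3 v1=B3 v2=B4 downbeat M3
bar 2: v0=A3 v1=C4 v2=E5 downbeat P5
bar 3: v0=F3 v1=F4 v2=A4 downbeat M3
bar 4: v0=D3 v1=F3 v2=F4 downbeat m3
bar 5: v0=C3 v1=C4 v2=E4 downbeat M3
bar 6: v0=B2 v1=B3 v2=A3 downbeat m7
bar 7: v0=B3 v1=G4 v2=D5 downbeat m3
bar 8: v0=A3 v1=A4 v2=E5 downbeat P5
  -> R2 @ bar 1 tick 0 v(1, 2): A4/E5 P5 -> B3/B4 P8 similar
  -> R7 @ bar 1 tick 0 v(1,): A4->B3 leap 10st
  -> R2 @ bar 2 tick 0 v(0, 2): G3/B4 M3 -> A3/E5 P5 similar
  -> R2 @ bar 4 tick 0 v(1, 2): F4/A4 M3 -> F3/F4 P8 similar
  -> R1 @ bar 6 tick 0 v(0, 1): C3/C4 P8 -> B2/B3 P8 similar
  -> R3 @ bar 6 tick 0 v(1, 2): B3 above A3
  -> R4 @ bar 6 tick 0 v(0, 2): B2/A3 m7 untreated
  -> R3 @ bar 6 tick 1 v(1, 2): B3 above A3
  -> R3 @ bar 6 tick 2 v(1, 2): B3 above A3
  -> R3 @ bar 6 tick 3 v(1, 2): B3 above A3
  -> R2 @ bar 7 tick 0 v(1, 2): B3/A3 M2 -> G4/D5 P5 similar
  -> R7 @ bar 7 tick 0 v(2,): A3->D5 leap 17st
  -> R1 @ bar 8 tick 0 v(1, 2): G4/D5 P5 -> A4/E5 P5 similar

(1, 0, R2, (1, 2))
(1, 0, R7, (1,))
(2, 0, R2, (0, 2))
(4, 0, R2, (1, 2))
(6, 0, R1, (0, 1))
(6, 0, R3, (1, 2))
(6, 0, R4, (0, 2))
(6, 1, R3, (1, 2))
(6, 2, R3, (1, 2))
(6, 3, R3, (1, 2))
(7, 0, R2, (1, 2))
(7, 0, R7, (2,))
(8, 0, R1, (1, 2))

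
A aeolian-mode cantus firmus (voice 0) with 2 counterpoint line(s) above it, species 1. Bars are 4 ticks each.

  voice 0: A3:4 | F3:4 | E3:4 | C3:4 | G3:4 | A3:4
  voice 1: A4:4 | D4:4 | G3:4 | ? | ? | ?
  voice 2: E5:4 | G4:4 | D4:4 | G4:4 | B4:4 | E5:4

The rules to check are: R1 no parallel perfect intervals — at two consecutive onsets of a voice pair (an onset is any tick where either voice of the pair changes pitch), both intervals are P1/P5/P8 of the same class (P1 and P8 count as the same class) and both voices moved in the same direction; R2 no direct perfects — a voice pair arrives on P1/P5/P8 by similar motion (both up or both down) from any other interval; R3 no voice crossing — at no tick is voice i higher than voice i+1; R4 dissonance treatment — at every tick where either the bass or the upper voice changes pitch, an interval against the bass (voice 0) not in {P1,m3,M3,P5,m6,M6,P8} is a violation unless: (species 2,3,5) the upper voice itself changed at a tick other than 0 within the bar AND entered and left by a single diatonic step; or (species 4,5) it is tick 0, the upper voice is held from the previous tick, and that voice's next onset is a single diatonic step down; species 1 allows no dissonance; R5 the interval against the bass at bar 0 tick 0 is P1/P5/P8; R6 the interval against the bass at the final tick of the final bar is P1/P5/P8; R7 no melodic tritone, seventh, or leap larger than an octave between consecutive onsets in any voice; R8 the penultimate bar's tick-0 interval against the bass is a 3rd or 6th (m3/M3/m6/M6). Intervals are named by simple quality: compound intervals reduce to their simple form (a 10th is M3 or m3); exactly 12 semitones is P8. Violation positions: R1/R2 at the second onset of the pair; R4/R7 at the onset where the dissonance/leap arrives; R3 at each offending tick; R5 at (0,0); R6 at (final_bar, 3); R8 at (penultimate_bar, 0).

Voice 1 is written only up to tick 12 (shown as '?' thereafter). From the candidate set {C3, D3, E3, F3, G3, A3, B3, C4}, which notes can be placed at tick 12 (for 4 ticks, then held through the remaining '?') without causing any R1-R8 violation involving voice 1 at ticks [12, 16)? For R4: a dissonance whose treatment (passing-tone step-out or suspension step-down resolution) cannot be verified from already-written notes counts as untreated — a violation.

C3: violates R2
D3: violates R4
E3: legal
F3: violates R4
G3: legal
A3: legal
B3: violates R4
C4: violates R1

{A3, E3, G3}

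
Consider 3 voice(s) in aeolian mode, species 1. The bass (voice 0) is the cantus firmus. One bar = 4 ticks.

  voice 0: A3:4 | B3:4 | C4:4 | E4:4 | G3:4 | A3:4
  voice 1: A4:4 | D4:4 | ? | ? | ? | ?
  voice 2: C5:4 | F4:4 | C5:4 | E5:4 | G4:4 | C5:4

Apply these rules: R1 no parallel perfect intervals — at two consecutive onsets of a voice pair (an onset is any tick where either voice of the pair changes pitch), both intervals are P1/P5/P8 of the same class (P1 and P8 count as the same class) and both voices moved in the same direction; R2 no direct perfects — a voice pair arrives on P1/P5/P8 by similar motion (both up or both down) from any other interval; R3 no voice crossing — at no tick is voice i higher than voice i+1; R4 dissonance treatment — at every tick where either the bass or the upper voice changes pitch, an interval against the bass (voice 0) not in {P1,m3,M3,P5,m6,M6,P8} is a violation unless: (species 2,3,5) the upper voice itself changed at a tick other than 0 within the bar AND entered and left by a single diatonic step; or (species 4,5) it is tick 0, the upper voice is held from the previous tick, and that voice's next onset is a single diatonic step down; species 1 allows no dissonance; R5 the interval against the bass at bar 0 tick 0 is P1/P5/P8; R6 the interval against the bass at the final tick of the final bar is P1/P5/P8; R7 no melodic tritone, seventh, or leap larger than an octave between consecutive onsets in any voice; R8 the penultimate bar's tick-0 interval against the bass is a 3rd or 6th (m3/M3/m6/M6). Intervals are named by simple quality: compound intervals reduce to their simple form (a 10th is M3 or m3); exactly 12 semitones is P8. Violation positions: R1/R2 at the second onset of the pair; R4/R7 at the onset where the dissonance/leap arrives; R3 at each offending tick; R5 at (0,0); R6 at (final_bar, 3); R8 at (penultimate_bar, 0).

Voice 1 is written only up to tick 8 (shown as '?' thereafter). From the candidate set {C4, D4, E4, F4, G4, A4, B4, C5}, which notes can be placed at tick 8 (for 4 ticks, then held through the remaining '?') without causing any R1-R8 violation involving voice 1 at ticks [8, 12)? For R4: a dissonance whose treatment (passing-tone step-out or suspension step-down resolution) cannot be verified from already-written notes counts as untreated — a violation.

{A4, C4, E4}

C4: legal
D4: violates R4
E4: legal
F4: violates R2,R4
G4: violates R2
A4: legal
B4: violates R4
C5: violates R2,R7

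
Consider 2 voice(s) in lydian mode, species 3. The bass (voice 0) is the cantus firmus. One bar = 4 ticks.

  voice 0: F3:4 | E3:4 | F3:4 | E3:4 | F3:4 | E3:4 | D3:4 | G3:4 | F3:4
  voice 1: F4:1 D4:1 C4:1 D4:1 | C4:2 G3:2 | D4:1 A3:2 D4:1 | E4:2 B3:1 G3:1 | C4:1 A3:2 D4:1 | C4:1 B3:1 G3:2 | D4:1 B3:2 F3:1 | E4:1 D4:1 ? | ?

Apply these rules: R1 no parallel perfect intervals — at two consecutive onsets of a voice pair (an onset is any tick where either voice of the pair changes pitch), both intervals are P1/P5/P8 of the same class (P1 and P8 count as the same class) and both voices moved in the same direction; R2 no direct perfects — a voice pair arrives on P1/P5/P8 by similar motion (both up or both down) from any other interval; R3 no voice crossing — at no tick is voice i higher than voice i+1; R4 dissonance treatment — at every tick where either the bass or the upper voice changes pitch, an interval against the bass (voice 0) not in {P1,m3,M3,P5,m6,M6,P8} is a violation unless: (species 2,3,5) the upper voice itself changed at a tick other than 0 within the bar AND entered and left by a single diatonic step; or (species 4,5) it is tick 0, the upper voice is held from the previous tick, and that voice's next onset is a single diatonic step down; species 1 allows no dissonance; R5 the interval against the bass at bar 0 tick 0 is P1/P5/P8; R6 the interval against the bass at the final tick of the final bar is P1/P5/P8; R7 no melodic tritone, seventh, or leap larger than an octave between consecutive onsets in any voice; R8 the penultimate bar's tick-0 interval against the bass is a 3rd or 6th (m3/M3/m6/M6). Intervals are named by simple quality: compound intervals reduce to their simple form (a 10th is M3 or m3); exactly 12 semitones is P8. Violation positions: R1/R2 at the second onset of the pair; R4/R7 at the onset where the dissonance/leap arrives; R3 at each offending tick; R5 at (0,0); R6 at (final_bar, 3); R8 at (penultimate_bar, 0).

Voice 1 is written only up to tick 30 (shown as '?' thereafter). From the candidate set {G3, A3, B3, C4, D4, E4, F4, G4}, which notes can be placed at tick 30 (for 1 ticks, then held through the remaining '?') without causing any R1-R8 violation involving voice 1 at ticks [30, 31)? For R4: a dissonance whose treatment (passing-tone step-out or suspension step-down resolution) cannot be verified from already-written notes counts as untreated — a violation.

{B3, D4, E4, G3, G4}

G3: legal
A3: violates R4
B3: legal
C4: violates R4
D4: legal
E4: legal
F4: violates R4
G4: legal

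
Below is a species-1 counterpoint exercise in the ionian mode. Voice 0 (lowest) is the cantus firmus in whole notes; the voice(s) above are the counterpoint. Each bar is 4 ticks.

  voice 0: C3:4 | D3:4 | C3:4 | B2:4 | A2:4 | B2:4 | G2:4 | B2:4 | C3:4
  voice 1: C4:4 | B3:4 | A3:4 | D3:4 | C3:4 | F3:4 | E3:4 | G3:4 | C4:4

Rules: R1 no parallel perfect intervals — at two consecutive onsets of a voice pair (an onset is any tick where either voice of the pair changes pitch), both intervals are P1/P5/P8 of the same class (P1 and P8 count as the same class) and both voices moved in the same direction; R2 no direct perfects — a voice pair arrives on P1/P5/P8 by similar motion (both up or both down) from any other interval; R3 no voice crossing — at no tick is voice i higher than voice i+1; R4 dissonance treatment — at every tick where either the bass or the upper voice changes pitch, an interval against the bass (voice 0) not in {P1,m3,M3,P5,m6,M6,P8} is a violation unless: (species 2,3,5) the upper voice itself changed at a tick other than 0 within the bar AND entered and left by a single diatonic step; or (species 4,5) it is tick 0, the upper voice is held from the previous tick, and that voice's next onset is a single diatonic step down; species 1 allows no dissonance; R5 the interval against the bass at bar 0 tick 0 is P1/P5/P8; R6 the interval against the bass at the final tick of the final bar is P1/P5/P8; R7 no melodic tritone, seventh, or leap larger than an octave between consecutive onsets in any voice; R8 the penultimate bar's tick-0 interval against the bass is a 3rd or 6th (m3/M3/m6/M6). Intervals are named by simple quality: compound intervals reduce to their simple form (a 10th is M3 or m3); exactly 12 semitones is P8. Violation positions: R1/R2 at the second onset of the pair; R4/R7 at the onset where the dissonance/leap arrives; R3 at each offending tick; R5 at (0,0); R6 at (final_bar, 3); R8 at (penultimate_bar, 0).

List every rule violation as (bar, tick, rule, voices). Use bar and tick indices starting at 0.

bar 0: v0=C3 v1=C4 downbeat P8
bar 1: v0=D3 v1=B3 downbeat M6
bar 2: v0=C3 v1=A3 downbeat M6
bar 3: v0=B2 v1=D3 downbeat m3
bar 4: v0=A2 v1=C3 downbeat m3
bar 5: v0=B2 v1=F3 downbeat TT
bar 6: v0=G2 v1=E3 downbeat M6
bar 7: v0=B2 v1=G3 downbeat m6
bar 8: v0=C3 v1=C4 downbeat P8
  -> R4 @ bar 5 tick 0 v(0, 1): B2/F3 TT untreated
  -> R2 @ bar 8 tick 0 v(0, 1): B2/G3 m6 -> C3/C4 P8 similar

(5, 0, R4, (0, 1))
(8, 0, R2, (0, 1))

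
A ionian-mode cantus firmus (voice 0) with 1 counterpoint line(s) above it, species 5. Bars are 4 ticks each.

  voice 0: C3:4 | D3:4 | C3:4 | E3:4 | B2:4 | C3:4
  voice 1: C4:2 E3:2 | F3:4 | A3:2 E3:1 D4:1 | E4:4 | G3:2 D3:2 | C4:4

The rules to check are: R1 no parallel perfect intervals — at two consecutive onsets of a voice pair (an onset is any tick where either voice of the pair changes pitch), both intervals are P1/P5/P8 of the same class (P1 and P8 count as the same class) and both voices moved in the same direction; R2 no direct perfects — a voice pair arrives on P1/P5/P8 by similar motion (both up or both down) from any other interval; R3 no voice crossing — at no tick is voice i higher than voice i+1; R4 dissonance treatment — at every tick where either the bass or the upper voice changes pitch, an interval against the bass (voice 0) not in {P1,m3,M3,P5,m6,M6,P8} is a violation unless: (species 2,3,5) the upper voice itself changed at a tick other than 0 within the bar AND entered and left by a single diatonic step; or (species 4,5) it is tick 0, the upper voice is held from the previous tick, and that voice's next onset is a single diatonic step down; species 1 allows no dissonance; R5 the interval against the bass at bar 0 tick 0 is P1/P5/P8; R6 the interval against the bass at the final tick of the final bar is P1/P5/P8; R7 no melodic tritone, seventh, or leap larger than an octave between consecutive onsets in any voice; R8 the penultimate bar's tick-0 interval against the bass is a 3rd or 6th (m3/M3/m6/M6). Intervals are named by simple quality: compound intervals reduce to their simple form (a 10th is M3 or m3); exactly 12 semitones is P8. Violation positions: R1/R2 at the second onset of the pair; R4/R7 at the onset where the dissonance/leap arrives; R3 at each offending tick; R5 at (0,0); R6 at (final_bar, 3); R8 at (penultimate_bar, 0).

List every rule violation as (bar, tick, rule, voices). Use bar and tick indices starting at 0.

bar 0: v0=C3 v1=C4 downbeat P8
bar 1: v0=D3 v1=F3 downbeat m3
bar 2: v0=C3 v1=A3 downbeat M6
bar 3: v0=E3 v1=E4 downbeat P8
bar 4: v0=B2 v1=G3 downbeat m6
bar 5: v0=C3 v1=C4 downbeat P8
  -> R4 @ bar 2 tick 3 v(0, 1): C3/D4 M2 untreated
  -> R7 @ bar 2 tick 3 v(1,): E3->D4 leap 10st
  -> R2 @ bar 3 tick 0 v(0, 1): C3/D4 M2 -> E3/E4 P8 similar
  -> R2 @ bar 5 tick 0 v(0, 1): B2/D3 m3 -> C3/C4 P8 similar
  -> R7 @ bar 5 tick 0 v(1,): D3->C4 leap 10st

(2, 3, R4, (0, 1))
(2, 3, R7, (1,))
(3, 0, R2, (0, 1))
(5, 0, R2, (0, 1))
(5, 0, R7, (1,))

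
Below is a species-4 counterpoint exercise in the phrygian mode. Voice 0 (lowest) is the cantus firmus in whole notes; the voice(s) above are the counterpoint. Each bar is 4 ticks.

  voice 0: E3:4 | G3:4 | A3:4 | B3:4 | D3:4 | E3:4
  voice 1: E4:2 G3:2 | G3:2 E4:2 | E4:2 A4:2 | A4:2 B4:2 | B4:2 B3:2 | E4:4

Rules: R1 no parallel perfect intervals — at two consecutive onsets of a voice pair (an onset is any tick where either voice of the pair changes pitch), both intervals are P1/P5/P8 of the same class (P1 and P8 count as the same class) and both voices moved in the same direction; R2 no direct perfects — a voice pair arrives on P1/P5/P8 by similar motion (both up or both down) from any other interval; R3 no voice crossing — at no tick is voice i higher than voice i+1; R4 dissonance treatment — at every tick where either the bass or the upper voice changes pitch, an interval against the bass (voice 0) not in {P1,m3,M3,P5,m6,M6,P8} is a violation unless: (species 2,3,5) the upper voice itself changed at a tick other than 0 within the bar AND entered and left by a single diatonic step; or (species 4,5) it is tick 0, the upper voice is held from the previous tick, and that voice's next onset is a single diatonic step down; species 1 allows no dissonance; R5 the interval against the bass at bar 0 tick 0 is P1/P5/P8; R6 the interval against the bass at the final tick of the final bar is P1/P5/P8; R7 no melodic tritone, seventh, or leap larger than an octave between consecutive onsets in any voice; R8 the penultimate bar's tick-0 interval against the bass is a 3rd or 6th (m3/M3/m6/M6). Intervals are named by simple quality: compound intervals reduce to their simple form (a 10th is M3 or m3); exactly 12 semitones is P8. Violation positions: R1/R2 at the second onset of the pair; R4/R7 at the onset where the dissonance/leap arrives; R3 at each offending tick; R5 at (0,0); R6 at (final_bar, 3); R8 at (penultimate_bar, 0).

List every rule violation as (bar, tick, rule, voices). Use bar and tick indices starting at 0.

bar 0: v0=E3 v1=E4 downbeat P8
bar 1: v0=G3 v1=G3 downbeat P1
bar 2: v0=A3 v1=E4 downbeat P5
bar 3: v0=B3 v1=A4 downbeat m7
bar 4: v0=D3 v1=B4 downbeat M6
bar 5: v0=E3 v1=E4 downbeat P8
  -> R4 @ bar 3 tick 0 v(0, 1): B3/A4 m7 untreated
  -> R2 @ bar 5 tick 0 v(0, 1): D3/B3 M6 -> E3/E4 P8 similar

(3, 0, R4, (0, 1))
(5, 0, R2, (0, 1))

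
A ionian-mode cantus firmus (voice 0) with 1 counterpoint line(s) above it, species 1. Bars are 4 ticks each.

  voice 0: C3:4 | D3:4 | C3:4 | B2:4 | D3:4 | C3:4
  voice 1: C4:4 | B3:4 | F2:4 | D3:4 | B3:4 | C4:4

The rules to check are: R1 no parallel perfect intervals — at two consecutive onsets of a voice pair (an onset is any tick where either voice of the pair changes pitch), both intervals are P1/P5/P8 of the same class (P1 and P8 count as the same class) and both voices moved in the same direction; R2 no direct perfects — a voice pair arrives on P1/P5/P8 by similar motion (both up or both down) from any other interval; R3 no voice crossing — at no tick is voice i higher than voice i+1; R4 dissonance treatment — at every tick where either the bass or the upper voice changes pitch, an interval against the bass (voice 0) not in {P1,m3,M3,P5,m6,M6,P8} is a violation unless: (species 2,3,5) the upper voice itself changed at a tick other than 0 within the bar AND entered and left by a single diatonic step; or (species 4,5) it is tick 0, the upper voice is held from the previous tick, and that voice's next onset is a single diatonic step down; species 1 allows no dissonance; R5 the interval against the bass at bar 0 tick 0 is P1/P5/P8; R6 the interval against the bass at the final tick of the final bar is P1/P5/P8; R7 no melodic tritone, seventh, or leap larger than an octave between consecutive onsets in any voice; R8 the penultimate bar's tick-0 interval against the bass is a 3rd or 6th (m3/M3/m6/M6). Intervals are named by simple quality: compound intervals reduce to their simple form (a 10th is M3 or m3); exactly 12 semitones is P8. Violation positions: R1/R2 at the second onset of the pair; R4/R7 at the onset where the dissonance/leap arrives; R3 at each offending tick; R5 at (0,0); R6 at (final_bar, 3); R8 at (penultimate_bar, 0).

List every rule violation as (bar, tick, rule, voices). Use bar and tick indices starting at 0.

(2, 0, R2, (0, 1))
(2, 0, R3, (0, 1))
(2, 0, R7, (1,))
(2, 1, R3, (0, 1))
(2, 2, R3, (0, 1))
(2, 3, R3, (0, 1))

bar 0: v0=C3 v1=C4 downbeat P8
bar 1: v0=D3 v1=B3 downbeat M6
bar 2: v0=C3 v1=F2 downbeat P5
bar 3: v0=B2 v1=D3 downbeat m3
bar 4: v0=D3 v1=B3 downbeat M6
bar 5: v0=C3 v1=C4 downbeat P8
  -> R2 @ bar 2 tick 0 v(0, 1): D3/B3 M6 -> C3/F2 P5 similar
  -> R3 @ bar 2 tick 0 v(0, 1): C3 above F2
  -> R7 @ bar 2 tick 0 v(1,): B3->F2 leap 18st
  -> R3 @ bar 2 tick 1 v(0, 1): C3 above F2
  -> R3 @ bar 2 tick 2 v(0, 1): C3 above F2
  -> R3 @ bar 2 tick 3 v(0, 1): C3 above F2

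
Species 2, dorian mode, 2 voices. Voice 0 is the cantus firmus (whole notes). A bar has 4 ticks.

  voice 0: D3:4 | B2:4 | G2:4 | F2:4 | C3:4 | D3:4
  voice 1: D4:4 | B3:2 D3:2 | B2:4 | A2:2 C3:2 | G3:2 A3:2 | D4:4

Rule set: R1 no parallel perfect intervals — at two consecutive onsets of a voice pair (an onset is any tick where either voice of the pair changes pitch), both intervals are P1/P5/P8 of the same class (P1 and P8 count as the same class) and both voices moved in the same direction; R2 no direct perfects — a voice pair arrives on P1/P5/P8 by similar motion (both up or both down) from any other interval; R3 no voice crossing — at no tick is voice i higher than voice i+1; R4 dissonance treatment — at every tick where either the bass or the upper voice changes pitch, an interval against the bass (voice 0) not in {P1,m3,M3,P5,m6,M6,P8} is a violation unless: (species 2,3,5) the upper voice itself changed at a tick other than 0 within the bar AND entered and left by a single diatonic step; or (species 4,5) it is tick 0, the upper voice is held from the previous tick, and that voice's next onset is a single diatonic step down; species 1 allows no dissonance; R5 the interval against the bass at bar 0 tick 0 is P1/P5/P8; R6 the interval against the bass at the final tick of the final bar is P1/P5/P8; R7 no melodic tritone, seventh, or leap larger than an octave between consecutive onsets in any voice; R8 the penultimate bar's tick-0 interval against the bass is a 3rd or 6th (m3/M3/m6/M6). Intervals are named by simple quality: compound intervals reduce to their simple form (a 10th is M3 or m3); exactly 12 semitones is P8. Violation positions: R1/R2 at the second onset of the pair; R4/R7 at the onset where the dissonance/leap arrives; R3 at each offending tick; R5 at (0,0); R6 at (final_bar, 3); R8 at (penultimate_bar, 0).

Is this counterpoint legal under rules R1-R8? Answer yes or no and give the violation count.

No (4 violations)

bar 0: v0=D3 v1=D4 (P8)
bar 1: v0=B2 v1=B3 (P8)
bar 2: v0=G2 v1=B2 (M3)
bar 3: v0=F2 v1=A2 (M3)
bar 4: v0=C3 v1=G3 (P5)
bar 5: v0=D3 v1=D4 (P8)
  R1 @ bar1.0: D3/D4 P8 -> B2/B3 P8 similar
  R1 @ bar4.0: F2/C3 P5 -> C3/G3 P5 similar
  R8 @ bar4.0: penult P5 not 3rd/6th
  R2 @ bar5.0: C3/A3 M6 -> D3/D4 P8 similar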